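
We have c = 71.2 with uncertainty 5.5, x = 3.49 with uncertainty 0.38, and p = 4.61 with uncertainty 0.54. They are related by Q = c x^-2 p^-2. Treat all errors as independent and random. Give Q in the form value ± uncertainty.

For a monomial Q ∝ c, x^-2, p^-2, fractional errors add in quadrature:
  (1·δc/c)² = (1×0.0772)² = 0.00597;  (-2·δx/x)² = (-2×0.109)² = 0.0474;  (-2·δp/p)² = (-2×0.117)² = 0.0549
δQ/Q = √(0.108) = 0.329
Q = 0.275, so δQ = 0.329 × 0.275 = 0.0905.

0.275 ± 0.0905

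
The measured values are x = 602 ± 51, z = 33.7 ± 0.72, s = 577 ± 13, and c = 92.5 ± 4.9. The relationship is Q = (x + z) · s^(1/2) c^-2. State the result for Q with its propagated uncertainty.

Let u = x + z = 636. δu = √(δx² + δz²) = √(2600 + 0.518) = 51.0, so δu/u = 0.0802.
Q is then a monomial in u, s, c:
δQ/Q = √((δu/u)² + (½·δs/s)² + (-2·δc/c)²) = √(0.00644 + 0.000127 + 0.0112) = 0.133
Q = 1.78, so δQ = 0.133 × 1.78 = 0.238.

1.78 ± 0.238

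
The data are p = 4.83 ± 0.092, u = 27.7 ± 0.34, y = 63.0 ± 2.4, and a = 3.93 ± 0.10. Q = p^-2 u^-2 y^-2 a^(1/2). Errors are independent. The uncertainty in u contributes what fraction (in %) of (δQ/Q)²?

(δQ/Q)² = (-2·δp/p)² + (-2·δu/u)² + (-2·δy/y)² + (½·δa/a)²
  p term: (-2×0.0190)² = 0.00145
  u term: (-2×0.0123)² = 0.000603
  y term: (-2×0.0381)² = 0.00580
  a term: (0.5×0.0254)² = 0.000162
Total = 0.00802. Share from u = 0.000603/0.00802 = 0.0751.

7.51%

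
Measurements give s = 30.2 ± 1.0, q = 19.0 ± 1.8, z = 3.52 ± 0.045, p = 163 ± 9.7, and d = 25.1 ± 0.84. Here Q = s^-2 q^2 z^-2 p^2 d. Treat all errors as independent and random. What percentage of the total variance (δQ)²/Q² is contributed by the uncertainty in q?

(δQ/Q)² = (-2·δs/s)² + (2·δq/q)² + (-2·δz/z)² + (2·δp/p)² + (1·δd/d)²
  s term: (-2×0.0331)² = 0.00439
  q term: (2×0.0947)² = 0.0359
  z term: (-2×0.0128)² = 0.000654
  p term: (2×0.0595)² = 0.0142
  d term: (1×0.0335)² = 0.00112
Total = 0.0562. Share from q = 0.0359/0.0562 = 0.639.

63.9%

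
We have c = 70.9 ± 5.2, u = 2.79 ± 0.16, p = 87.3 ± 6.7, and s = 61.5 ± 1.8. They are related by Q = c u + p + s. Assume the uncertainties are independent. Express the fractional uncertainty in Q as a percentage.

Let w = c·u = 198. δw/w = √((1·δc/c)² + (1·δu/u)²) = √(0.00538 + 0.00329) = 0.0931, so δw = 18.4.
Q = w + p + s: δQ = √(δw² + δp² + δs²) = √(339 + 44.9 + 3.24) = 19.7
Q = 347, so δQ/Q = 19.7/347 = 0.0568.

5.68%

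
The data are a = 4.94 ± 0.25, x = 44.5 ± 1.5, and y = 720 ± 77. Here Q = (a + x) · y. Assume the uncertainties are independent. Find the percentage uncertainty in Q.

Let u = a + x = 49.4. δu = √(δa² + δx²) = √(0.0625 + 2.25) = 1.52, so δu/u = 0.0308.
Q is then a monomial in u, y:
δQ/Q = √((δu/u)² + (1·δy/y)²) = √(0.000946 + 0.0114) = 0.111

11.1%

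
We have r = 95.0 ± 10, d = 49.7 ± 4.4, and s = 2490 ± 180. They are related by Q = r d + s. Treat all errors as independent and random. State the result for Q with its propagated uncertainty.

7210 ± 674

Let p = r·d = 4720. δp/p = √((1·δr/r)² + (1·δd/d)²) = √(0.0111 + 0.00784) = 0.138, so δp = 649.
Q = p + s: δQ = √(δp² + δs²) = √(4.22e+05 + 32400) = 674
Q = 7210.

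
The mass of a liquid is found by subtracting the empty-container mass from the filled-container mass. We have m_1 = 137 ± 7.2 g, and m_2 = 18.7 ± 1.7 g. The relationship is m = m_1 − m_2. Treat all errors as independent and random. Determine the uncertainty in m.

For a sum/difference, combine absolute errors in quadrature:
  (δm_1)² = 51.8;  (δm_2)² = 2.89
δm = √(54.7) = 7.40 g

7.40 g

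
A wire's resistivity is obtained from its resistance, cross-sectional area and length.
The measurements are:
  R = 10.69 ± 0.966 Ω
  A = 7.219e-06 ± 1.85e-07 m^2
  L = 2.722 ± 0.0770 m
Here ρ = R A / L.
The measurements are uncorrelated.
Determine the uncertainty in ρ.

2.78e-06 Ω·m

Products/powers → add relative errors in quadrature, weighted by exponent:
  (1·δR/R)² = (1×0.0904)² = 0.00817;  (1·δA/A)² = (1×0.0256)² = 0.000657;  (-1·δL/L)² = (-1×0.0283)² = 0.000800
δρ/ρ = √(0.00962) = 0.0981
ρ = 2.835e-05 Ω·m, so δρ = 0.0981 × 2.835e-05 = 2.78e-06 Ω·m.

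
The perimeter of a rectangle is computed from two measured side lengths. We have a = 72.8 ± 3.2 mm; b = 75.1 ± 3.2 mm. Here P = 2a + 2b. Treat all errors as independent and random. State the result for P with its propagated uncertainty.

296 ± 9.05 mm

Each term contributes (cᵢ δxᵢ)² to (δP)²:
  (2·δa)² = 41.0;  (2·δb)² = 41.0
δP = √(81.9) = 9.05 mm
P = 296 mm.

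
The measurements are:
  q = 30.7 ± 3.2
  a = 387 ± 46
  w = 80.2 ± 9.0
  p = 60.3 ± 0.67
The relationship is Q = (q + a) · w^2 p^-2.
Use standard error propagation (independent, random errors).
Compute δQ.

186

Let u = q + a = 418. δu = √(δq² + δa²) = √(10.2 + 2120) = 46.1, so δu/u = 0.110.
Q is then a monomial in u, w, p:
δQ/Q = √((δu/u)² + (2·δw/w)² + (-2·δp/p)²) = √(0.0122 + 0.0504 + 0.000494) = 0.251
Q = 739, so δQ = 0.251 × 739 = 186.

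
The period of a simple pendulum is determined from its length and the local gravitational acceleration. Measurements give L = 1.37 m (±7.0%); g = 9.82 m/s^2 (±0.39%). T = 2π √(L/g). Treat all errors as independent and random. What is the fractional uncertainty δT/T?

Since T is a product/quotient, work with relative uncertainties:
  (½·δL/L)² = (0.5×0.0700)² = 0.00123;  (−½·δg/g)² = (-0.5×0.00390)² = 3.8e-06
δT/T = √(0.00123) = 0.0351

0.0351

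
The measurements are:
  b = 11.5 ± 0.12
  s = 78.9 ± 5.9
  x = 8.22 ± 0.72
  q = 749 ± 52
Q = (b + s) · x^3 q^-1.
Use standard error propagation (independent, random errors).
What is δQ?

Let u = b + s = 90.4. δu = √(δb² + δs²) = √(0.0144 + 34.8) = 5.90, so δu/u = 0.0653.
Q is then a monomial in u, x, q:
δQ/Q = √((δu/u)² + (3·δx/x)² + (-1·δq/q)²) = √(0.00426 + 0.0691 + 0.00482) = 0.280
Q = 67.0, so δQ = 0.280 × 67.0 = 18.7.

18.7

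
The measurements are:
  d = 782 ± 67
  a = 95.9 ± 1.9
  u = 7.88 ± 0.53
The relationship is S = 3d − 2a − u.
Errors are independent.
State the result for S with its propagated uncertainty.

2150 ± 201

S is a linear combination, so absolute uncertainties add in quadrature:
  (3·δd)² = 40400;  (2·δa)² = 14.4;  (δu)² = 0.281
δS = √(40400) = 201
S = 2150.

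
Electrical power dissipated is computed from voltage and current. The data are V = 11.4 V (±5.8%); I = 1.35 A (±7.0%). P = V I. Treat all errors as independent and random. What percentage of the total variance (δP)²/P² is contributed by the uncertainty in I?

59.3%

(δP/P)² = (1·δV/V)² + (1·δI/I)²
  V term: (1×0.0580)² = 0.00336
  I term: (1×0.0700)² = 0.00490
Total = 0.00826. Share from I = 0.00490/0.00826 = 0.593.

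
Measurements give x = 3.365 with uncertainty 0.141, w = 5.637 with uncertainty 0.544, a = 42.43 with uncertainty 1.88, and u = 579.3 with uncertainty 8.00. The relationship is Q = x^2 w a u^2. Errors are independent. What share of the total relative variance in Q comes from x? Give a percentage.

36.8%

(δQ/Q)² = (2·δx/x)² + (1·δw/w)² + (1·δa/a)² + (2·δu/u)²
  x term: (2×0.0419)² = 0.00702
  w term: (1×0.0965)² = 0.00931
  a term: (1×0.0443)² = 0.00196
  u term: (2×0.0138)² = 0.000763
Total = 0.0191. Share from x = 0.00702/0.0191 = 0.368.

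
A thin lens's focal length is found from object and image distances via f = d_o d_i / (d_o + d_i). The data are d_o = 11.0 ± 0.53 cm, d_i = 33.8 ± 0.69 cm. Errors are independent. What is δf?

∂f/∂d_o = (d_i/(d_o+d_i))² = 0.569;  ∂f/∂d_i = (d_o/(d_o+d_i))² = 0.0603
δf = √((∂f/∂d_o · δd_o)² + (∂f/∂d_i · δd_i)²) = √(0.0910 + 0.00173) = 0.305 cm

0.305 cm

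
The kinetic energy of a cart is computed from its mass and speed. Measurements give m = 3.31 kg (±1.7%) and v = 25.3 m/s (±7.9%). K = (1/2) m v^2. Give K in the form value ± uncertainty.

Relative error in a monomial: (δK/K)² = Σ (nᵢ · δxᵢ/xᵢ)².
  (1·δm/m)² = (1×0.0170)² = 0.000289;  (2·δv/v)² = (2×0.0790)² = 0.0250
δK/K = √(0.0253) = 0.159
K = 1060 J, so δK = 0.159 × 1060 = 168 J.

1060 ± 168 J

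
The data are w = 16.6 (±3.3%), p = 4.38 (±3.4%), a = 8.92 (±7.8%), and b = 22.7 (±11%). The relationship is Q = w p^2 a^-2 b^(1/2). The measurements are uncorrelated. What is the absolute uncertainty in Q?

3.47

For a monomial Q ∝ w, p^2, a^-2, b^(1/2), fractional errors add in quadrature:
  (1·δw/w)² = (1×0.0330)² = 0.00109;  (2·δp/p)² = (2×0.0340)² = 0.00462;  (-2·δa/a)² = (-2×0.0780)² = 0.0243;  (½·δb/b)² = (0.5×0.110)² = 0.00302
δQ/Q = √(0.0331) = 0.182
Q = 19.1, so δQ = 0.182 × 19.1 = 3.47.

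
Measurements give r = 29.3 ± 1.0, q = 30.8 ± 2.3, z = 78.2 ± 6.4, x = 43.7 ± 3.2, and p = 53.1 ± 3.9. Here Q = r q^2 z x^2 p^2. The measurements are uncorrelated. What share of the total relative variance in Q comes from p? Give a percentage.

(δQ/Q)² = (1·δr/r)² + (2·δq/q)² + (1·δz/z)² + (2·δx/x)² + (2·δp/p)²
  r term: (1×0.0341)² = 0.00116
  q term: (2×0.0747)² = 0.0223
  z term: (1×0.0818)² = 0.00670
  x term: (2×0.0732)² = 0.0214
  p term: (2×0.0734)² = 0.0216
Total = 0.0732. Share from p = 0.0216/0.0732 = 0.295.

29.5%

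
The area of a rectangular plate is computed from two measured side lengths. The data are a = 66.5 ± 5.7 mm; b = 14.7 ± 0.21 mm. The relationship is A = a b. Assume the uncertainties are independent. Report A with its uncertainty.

Products/powers → add relative errors in quadrature, weighted by exponent:
  (1·δa/a)² = (1×0.0857)² = 0.00735;  (1·δb/b)² = (1×0.0143)² = 0.000204
δA/A = √(0.00755) = 0.0869
A = 978 mm^2, so δA = 0.0869 × 978 = 84.9 mm^2.

978 ± 84.9 mm^2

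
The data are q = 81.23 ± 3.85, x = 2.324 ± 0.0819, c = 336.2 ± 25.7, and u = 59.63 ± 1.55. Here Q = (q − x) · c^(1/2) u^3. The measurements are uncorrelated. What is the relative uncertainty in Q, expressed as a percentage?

9.96%

Let w = q − x = 78.91. δw = √(δq² + δx²) = √(14.8 + 0.00671) = 3.85, so δw/w = 0.0488.
Q is then a monomial in w, c, u:
δQ/Q = √((δw/w)² + (½·δc/c)² + (3·δu/u)²) = √(0.00238 + 0.00146 + 0.00608) = 0.0996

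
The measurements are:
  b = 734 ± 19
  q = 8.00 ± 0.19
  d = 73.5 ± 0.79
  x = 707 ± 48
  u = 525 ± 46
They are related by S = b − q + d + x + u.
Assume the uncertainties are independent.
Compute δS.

S is a linear combination, so absolute uncertainties add in quadrature:
  (δb)² = 361;  (δq)² = 0.0361;  (δd)² = 0.624;  (δx)² = 2300;  (δu)² = 2120
δS = √(4780) = 69.1

69.1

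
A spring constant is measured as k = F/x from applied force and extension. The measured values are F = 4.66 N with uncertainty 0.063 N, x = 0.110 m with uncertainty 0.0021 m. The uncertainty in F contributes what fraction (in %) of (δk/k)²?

33.4%

(δk/k)² = (1·δF/F)² + (-1·δx/x)²
  F term: (1×0.0135)² = 0.000183
  x term: (-1×0.0191)² = 0.000364
Total = 0.000547. Share from F = 0.000183/0.000547 = 0.334.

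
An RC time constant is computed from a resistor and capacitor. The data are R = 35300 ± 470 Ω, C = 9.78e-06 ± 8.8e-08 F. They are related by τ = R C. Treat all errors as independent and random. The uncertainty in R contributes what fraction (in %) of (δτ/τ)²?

(δτ/τ)² = (1·δR/R)² + (1·δC/C)²
  R term: (1×0.0133)² = 0.000177
  C term: (1×0.00900)² = 8.1e-05
Total = 0.000258. Share from R = 0.000177/0.000258 = 0.686.

68.6%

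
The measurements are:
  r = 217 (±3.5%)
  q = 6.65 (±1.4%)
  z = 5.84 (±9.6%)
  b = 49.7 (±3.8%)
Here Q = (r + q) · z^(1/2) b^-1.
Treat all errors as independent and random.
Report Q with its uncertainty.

10.9 ± 0.761

Let u = r + q = 224. δu = √(δr² + δq²) = √(57.7 + 0.00867) = 7.60, so δu/u = 0.0340.
Q is then a monomial in u, z, b:
δQ/Q = √((δu/u)² + (½·δz/z)² + (-1·δb/b)²) = √(0.00115 + 0.00230 + 0.00144) = 0.0700
Q = 10.9, so δQ = 0.0700 × 10.9 = 0.761.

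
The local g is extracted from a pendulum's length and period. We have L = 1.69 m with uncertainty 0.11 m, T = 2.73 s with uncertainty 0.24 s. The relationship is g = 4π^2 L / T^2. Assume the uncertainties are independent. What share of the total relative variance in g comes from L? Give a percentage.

(δg/g)² = (1·δL/L)² + (-2·δT/T)²
  L term: (1×0.0651)² = 0.00424
  T term: (-2×0.0879)² = 0.0309
Total = 0.0352. Share from L = 0.00424/0.0352 = 0.121.

12.1%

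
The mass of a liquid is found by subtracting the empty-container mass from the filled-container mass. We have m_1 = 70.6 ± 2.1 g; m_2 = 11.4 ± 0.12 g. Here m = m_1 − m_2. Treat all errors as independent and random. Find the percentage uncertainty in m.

m is a linear combination, so absolute uncertainties add in quadrature:
  (δm_1)² = 4.41;  (δm_2)² = 0.0144
δm = √(4.42) = 2.10 g
m = 59.2 g, so δm/m = 2.10/59.2 = 0.0355.

3.55%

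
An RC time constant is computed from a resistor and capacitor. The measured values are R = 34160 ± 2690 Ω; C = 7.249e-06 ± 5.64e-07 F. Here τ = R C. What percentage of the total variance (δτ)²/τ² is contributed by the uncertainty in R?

(δτ/τ)² = (1·δR/R)² + (1·δC/C)²
  R term: (1×0.0787)² = 0.00620
  C term: (1×0.0778)² = 0.00605
Total = 0.0123. Share from R = 0.00620/0.0123 = 0.506.

50.6%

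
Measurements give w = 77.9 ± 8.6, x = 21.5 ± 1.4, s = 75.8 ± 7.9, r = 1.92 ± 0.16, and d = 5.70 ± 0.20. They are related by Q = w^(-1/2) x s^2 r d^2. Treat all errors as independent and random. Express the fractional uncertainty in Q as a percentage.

25.0%

For a monomial Q ∝ w^(-1/2), x, s^2, r, d^2, fractional errors add in quadrature:
  (−½·δw/w)² = (-0.5×0.110)² = 0.00305;  (1·δx/x)² = (1×0.0651)² = 0.00424;  (2·δs/s)² = (2×0.104)² = 0.0434;  (1·δr/r)² = (1×0.0833)² = 0.00694;  (2·δd/d)² = (2×0.0351)² = 0.00492
δQ/Q = √(0.0626) = 0.250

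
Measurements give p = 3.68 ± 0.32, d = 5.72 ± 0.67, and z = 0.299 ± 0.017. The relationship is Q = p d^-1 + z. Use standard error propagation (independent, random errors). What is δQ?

0.0954

Let w = p·d^-1 = 0.643. δw/w = √((1·δp/p)² + (-1·δd/d)²) = √(0.00756 + 0.0137) = 0.146, so δw = 0.0939.
Q = w + z: δQ = √(δw² + δz²) = √(0.00881 + 0.000289) = 0.0954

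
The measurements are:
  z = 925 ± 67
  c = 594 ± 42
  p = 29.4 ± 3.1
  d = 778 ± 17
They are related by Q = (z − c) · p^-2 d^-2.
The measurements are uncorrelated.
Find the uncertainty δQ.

2.03e-07

Let u = z − c = 331. δu = √(δz² + δc²) = √(4490 + 1760) = 79.1, so δu/u = 0.239.
Q is then a monomial in u, p, d:
δQ/Q = √((δu/u)² + (-2·δp/p)² + (-2·δd/d)²) = √(0.0571 + 0.0445 + 0.00191) = 0.322
Q = 6.33e-07, so δQ = 0.322 × 6.33e-07 = 2.03e-07.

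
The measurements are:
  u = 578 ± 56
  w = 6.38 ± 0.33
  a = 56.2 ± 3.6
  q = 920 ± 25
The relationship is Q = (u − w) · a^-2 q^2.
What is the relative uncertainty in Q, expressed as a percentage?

17.0%

Let h = u − w = 572. δh = √(δu² + δw²) = √(3140 + 0.109) = 56.0, so δh/h = 0.0980.
Q is then a monomial in h, a, q:
δQ/Q = √((δh/h)² + (-2·δa/a)² + (2·δq/q)²) = √(0.00960 + 0.0164 + 0.00295) = 0.170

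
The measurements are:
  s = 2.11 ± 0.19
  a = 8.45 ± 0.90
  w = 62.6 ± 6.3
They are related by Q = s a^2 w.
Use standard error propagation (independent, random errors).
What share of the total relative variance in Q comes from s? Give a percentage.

12.7%

(δQ/Q)² = (1·δs/s)² + (2·δa/a)² + (1·δw/w)²
  s term: (1×0.0900)² = 0.00811
  a term: (2×0.107)² = 0.0454
  w term: (1×0.101)² = 0.0101
Total = 0.0636. Share from s = 0.00811/0.0636 = 0.127.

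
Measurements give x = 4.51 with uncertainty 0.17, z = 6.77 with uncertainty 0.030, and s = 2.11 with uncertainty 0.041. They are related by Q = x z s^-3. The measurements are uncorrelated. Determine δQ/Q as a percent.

6.96%

Each factor contributes (exponent × relative error)² to (δQ/Q)²:
  (1·δx/x)² = (1×0.0377)² = 0.00142;  (1·δz/z)² = (1×0.00443)² = 1.96e-05;  (-3·δs/s)² = (-3×0.0194)² = 0.00340
δQ/Q = √(0.00484) = 0.0696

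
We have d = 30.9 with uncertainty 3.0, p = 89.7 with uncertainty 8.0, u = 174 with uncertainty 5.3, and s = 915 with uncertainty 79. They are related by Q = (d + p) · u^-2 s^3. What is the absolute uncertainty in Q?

8.4e+05

Let w = d + p = 121. δw = √(δd² + δp²) = √(9.00 + 64.0) = 8.54, so δw/w = 0.0708.
Q is then a monomial in w, u, s:
δQ/Q = √((δw/w)² + (-2·δu/u)² + (3·δs/s)²) = √(0.00502 + 0.00371 + 0.0671) = 0.275
Q = 3.05e+06, so δQ = 0.275 × 3.05e+06 = 8.4e+05.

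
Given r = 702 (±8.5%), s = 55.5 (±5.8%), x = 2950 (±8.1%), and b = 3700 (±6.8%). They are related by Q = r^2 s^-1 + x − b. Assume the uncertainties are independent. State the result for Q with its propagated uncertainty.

Let p = r^2·s^-1 = 8880. δp/p = √((2·δr/r)² + (-1·δs/s)²) = √(0.0289 + 0.00336) = 0.180, so δp = 1590.
Q = p + x − b: δQ = √(δp² + δx² + δb²) = √(2.54e+06 + 57100 + 63300) = 1630
Q = 8130.

8130 ± 1630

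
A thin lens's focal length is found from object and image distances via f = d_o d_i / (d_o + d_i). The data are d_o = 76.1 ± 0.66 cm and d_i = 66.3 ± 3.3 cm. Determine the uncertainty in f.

∂f/∂d_o = (d_i/(d_o+d_i))² = 0.217;  ∂f/∂d_i = (d_o/(d_o+d_i))² = 0.286
δf = √((∂f/∂d_o · δd_o)² + (∂f/∂d_i · δd_i)²) = √(0.0205 + 0.888) = 0.953 cm

0.953 cm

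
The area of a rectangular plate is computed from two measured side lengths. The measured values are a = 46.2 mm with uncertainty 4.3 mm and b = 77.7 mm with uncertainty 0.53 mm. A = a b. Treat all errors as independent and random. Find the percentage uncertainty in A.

A is a product of powers, so relative uncertainties combine in quadrature:
  (1·δa/a)² = (1×0.0931)² = 0.00866;  (1·δb/b)² = (1×0.00682)² = 4.65e-05
δA/A = √(0.00871) = 0.0933

9.33%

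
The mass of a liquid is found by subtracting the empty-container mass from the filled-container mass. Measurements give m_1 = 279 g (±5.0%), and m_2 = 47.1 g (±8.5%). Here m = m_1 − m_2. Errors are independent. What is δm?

14.5 g

Each term contributes (cᵢ δxᵢ)² to (δm)²:
  (δm_1)² = 195;  (δm_2)² = 16.0
δm = √(211) = 14.5 g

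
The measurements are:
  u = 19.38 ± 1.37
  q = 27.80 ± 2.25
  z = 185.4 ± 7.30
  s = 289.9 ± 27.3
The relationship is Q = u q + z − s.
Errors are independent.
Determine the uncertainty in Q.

64.4

Let p = u·q = 538.8. δp/p = √((1·δu/u)² + (1·δq/q)²) = √(0.00500 + 0.00655) = 0.107, so δp = 57.9.
Q = p + z − s: δQ = √(δp² + δz² + δs²) = √(3350 + 53.3 + 745) = 64.4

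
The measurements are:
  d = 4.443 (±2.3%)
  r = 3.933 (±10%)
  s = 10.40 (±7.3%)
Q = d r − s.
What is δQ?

Let p = d·r = 17.47. δp/p = √((1·δd/d)² + (1·δr/r)²) = √(0.000529 + 0.0100) = 0.103, so δp = 1.79.
Q = p − s: δQ = √(δp² + δs²) = √(3.22 + 0.576) = 1.95

1.95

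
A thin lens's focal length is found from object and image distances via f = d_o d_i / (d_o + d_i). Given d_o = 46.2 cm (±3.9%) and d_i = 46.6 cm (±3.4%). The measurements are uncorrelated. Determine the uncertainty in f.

0.601 cm

∂f/∂d_o = (d_i/(d_o+d_i))² = 0.252;  ∂f/∂d_i = (d_o/(d_o+d_i))² = 0.248
δf = √((∂f/∂d_o · δd_o)² + (∂f/∂d_i · δd_i)²) = √(0.206 + 0.154) = 0.601 cm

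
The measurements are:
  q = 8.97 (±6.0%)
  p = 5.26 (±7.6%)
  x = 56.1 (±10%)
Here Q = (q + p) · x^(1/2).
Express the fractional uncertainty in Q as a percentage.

Let u = q + p = 14.2. δu = √(δq² + δp²) = √(0.290 + 0.160) = 0.670, so δu/u = 0.0471.
Q is then a monomial in u, x:
δQ/Q = √((δu/u)² + (½·δx/x)²) = √(0.00222 + 0.00250) = 0.0687

6.87%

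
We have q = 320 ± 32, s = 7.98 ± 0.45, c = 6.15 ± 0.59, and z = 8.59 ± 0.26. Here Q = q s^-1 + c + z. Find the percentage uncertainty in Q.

8.48%

Let p = q·s^-1 = 40.1. δp/p = √((1·δq/q)² + (-1·δs/s)²) = √(0.0100 + 0.00318) = 0.115, so δp = 4.60.
Q = p + c + z: δQ = √(δp² + δc² + δz²) = √(21.2 + 0.348 + 0.0676) = 4.65
Q = 54.8, so δQ/Q = 4.65/54.8 = 0.0848.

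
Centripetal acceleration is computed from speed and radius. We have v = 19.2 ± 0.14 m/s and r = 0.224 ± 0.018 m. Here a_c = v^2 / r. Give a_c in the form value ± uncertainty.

1650 ± 134 m/s^2

Products/powers → add relative errors in quadrature, weighted by exponent:
  (2·δv/v)² = (2×0.00729)² = 0.000213;  (-1·δr/r)² = (-1×0.0804)² = 0.00646
δa_c/a_c = √(0.00667) = 0.0817
a_c = 1650 m/s^2, so δa_c = 0.0817 × 1650 = 134 m/s^2.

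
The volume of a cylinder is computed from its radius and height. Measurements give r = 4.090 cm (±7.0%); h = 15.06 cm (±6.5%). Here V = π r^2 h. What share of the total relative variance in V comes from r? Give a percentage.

82.3%

(δV/V)² = (2·δr/r)² + (1·δh/h)²
  r term: (2×0.0700)² = 0.0196
  h term: (1×0.0650)² = 0.00423
Total = 0.0238. Share from r = 0.0196/0.0238 = 0.823.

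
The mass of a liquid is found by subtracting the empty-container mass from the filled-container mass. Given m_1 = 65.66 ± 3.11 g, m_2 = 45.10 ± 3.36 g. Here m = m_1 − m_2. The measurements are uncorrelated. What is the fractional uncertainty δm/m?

m is a linear combination, so absolute uncertainties add in quadrature:
  (δm_1)² = 9.67;  (δm_2)² = 11.3
δm = √(21.0) = 4.58 g
m = 20.56 g, so δm/m = 4.58/20.56 = 0.223.

0.223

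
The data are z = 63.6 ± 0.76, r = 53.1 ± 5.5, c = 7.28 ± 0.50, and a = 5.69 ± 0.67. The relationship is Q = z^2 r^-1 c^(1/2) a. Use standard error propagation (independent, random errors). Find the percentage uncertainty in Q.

For a monomial Q ∝ z^2, r^-1, c^(1/2), a, fractional errors add in quadrature:
  (2·δz/z)² = (2×0.0119)² = 0.000571;  (-1·δr/r)² = (-1×0.104)² = 0.0107;  (½·δc/c)² = (0.5×0.0687)² = 0.00118;  (1·δa/a)² = (1×0.118)² = 0.0139
δQ/Q = √(0.0263) = 0.162

16.2%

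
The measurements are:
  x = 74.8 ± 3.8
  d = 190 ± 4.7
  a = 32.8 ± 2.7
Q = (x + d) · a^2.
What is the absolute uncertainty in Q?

Let u = x + d = 265. δu = √(δx² + δd²) = √(14.4 + 22.1) = 6.04, so δu/u = 0.0228.
Q is then a monomial in u, a:
δQ/Q = √((δu/u)² + (2·δa/a)²) = √(0.000521 + 0.0271) = 0.166
Q = 2.85e+05, so δQ = 0.166 × 2.85e+05 = 47300.

47300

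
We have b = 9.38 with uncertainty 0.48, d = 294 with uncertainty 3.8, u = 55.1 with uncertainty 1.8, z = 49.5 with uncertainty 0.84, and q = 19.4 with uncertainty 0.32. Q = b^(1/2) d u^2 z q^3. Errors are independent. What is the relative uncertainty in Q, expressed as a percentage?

Products/powers → add relative errors in quadrature, weighted by exponent:
  (½·δb/b)² = (0.5×0.0512)² = 0.000655;  (1·δd/d)² = (1×0.0129)² = 0.000167;  (2·δu/u)² = (2×0.0327)² = 0.00427;  (1·δz/z)² = (1×0.0170)² = 0.000288;  (3·δq/q)² = (3×0.0165)² = 0.00245
δQ/Q = √(0.00783) = 0.0885

8.85%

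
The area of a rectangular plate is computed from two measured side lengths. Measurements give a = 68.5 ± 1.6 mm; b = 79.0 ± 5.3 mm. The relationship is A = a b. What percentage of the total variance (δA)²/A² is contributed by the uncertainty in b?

(δA/A)² = (1·δa/a)² + (1·δb/b)²
  a term: (1×0.0234)² = 0.000546
  b term: (1×0.0671)² = 0.00450
Total = 0.00505. Share from b = 0.00450/0.00505 = 0.892.

89.2%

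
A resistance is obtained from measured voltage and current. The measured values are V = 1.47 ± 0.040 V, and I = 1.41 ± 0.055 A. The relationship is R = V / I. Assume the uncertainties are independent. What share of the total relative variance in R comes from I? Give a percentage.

(δR/R)² = (1·δV/V)² + (-1·δI/I)²
  V term: (1×0.0272)² = 0.000740
  I term: (-1×0.0390)² = 0.00152
Total = 0.00226. Share from I = 0.00152/0.00226 = 0.673.

67.3%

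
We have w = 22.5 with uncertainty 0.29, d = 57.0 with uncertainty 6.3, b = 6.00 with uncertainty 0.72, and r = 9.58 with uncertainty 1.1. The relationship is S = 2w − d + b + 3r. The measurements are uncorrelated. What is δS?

Absolute uncertainties add in quadrature for a linear combination:
  (2·δw)² = 0.336;  (δd)² = 39.7;  (δb)² = 0.518;  (3·δr)² = 10.9
δS = √(51.4) = 7.17

7.17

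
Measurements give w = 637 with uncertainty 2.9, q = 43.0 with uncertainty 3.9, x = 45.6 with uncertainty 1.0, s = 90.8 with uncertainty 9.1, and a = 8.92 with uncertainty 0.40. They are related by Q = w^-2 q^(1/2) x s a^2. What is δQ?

0.766

Relative error in a monomial: (δQ/Q)² = Σ (nᵢ · δxᵢ/xᵢ)².
  (-2·δw/w)² = (-2×0.00455)² = 8.29e-05;  (½·δq/q)² = (0.5×0.0907)² = 0.00206;  (1·δx/x)² = (1×0.0219)² = 0.000481;  (1·δs/s)² = (1×0.100)² = 0.0100;  (2·δa/a)² = (2×0.0448)² = 0.00804
δQ/Q = √(0.0207) = 0.144
Q = 5.32, so δQ = 0.144 × 5.32 = 0.766.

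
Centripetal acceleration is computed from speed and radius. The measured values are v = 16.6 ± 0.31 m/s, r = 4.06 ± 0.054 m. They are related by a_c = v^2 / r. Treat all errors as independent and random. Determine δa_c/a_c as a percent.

3.96%

a_c is a product of powers, so relative uncertainties combine in quadrature:
  (2·δv/v)² = (2×0.0187)² = 0.00139;  (-1·δr/r)² = (-1×0.0133)² = 0.000177
δa_c/a_c = √(0.00157) = 0.0396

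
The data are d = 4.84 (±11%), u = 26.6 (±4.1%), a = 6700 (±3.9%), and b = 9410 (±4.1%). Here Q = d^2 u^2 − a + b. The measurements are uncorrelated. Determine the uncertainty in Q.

3920

Let p = d^2·u^2 = 16600. δp/p = √((2·δd/d)² + (2·δu/u)²) = √(0.0484 + 0.00672) = 0.235, so δp = 3890.
Q = p − a + b: δQ = √(δp² + δa² + δb²) = √(1.51e+07 + 68300 + 1.49e+05) = 3920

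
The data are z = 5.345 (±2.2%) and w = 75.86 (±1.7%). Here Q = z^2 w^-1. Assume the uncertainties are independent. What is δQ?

Q is a product of powers, so relative uncertainties combine in quadrature:
  (2·δz/z)² = (2×0.0220)² = 0.00194;  (-1·δw/w)² = (-1×0.0170)² = 0.000289
δQ/Q = √(0.00223) = 0.0472
Q = 0.3766, so δQ = 0.0472 × 0.3766 = 0.0178.

0.0178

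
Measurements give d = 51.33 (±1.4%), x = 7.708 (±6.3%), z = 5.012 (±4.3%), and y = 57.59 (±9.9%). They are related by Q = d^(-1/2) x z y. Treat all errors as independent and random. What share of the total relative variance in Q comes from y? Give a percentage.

62.6%

(δQ/Q)² = (−½·δd/d)² + (1·δx/x)² + (1·δz/z)² + (1·δy/y)²
  d term: (-0.5×0.0140)² = 4.9e-05
  x term: (1×0.0630)² = 0.00397
  z term: (1×0.0430)² = 0.00185
  y term: (1×0.0990)² = 0.00980
Total = 0.0157. Share from y = 0.00980/0.0157 = 0.626.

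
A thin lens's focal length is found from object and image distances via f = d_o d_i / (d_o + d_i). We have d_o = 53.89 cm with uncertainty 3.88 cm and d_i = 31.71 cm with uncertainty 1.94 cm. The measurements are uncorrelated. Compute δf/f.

∂f/∂d_o = (d_i/(d_o+d_i))² = 0.137;  ∂f/∂d_i = (d_o/(d_o+d_i))² = 0.396
δf = √((∂f/∂d_o · δd_o)² + (∂f/∂d_i · δd_i)²) = √(0.284 + 0.591) = 0.935 cm
f = 19.96 cm, so δf/f = 0.935/19.96 = 0.0468.

0.0468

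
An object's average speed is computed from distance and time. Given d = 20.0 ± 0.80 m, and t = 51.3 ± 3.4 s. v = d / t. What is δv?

Products/powers → add relative errors in quadrature, weighted by exponent:
  (1·δd/d)² = (1×0.0400)² = 0.00160;  (-1·δt/t)² = (-1×0.0663)² = 0.00439
δv/v = √(0.00599) = 0.0774
v = 0.390 m/s, so δv = 0.0774 × 0.390 = 0.0302 m/s.

0.0302 m/s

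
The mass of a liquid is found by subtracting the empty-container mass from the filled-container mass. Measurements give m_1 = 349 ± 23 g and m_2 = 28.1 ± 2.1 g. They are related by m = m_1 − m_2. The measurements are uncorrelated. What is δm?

23.1 g

Absolute uncertainties add in quadrature for a linear combination:
  (δm_1)² = 529;  (δm_2)² = 4.41
δm = √(533) = 23.1 g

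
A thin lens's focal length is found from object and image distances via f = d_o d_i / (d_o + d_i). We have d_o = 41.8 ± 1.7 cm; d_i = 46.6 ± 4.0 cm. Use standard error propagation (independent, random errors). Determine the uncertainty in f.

1.01 cm

∂f/∂d_o = (d_i/(d_o+d_i))² = 0.278;  ∂f/∂d_i = (d_o/(d_o+d_i))² = 0.224
δf = √((∂f/∂d_o · δd_o)² + (∂f/∂d_i · δd_i)²) = √(0.223 + 0.800) = 1.01 cm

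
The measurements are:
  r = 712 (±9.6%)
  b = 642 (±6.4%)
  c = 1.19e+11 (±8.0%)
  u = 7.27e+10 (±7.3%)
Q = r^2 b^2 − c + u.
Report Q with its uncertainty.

Let p = r^2·b^2 = 2.09e+11. δp/p = √((2·δr/r)² + (2·δb/b)²) = √(0.0369 + 0.0164) = 0.231, so δp = 4.82e+10.
Q = p − c + u: δQ = √(δp² + δc² + δu²) = √(2.32e+21 + 9.06e+19 + 2.82e+19) = 4.94e+10
Q = 1.63e+11.

(1.63 ± 0.494) × 10^11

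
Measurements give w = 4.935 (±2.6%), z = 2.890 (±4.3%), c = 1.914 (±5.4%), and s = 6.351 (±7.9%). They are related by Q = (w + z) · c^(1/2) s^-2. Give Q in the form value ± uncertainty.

Let u = w + z = 7.825. δu = √(δw² + δz²) = √(0.0165 + 0.0154) = 0.179, so δu/u = 0.0228.
Q is then a monomial in u, c, s:
δQ/Q = √((δu/u)² + (½·δc/c)² + (-2·δs/s)²) = √(0.000521 + 0.000729 + 0.0250) = 0.162
Q = 0.2684, so δQ = 0.162 × 0.2684 = 0.0435.

0.2684 ± 0.0435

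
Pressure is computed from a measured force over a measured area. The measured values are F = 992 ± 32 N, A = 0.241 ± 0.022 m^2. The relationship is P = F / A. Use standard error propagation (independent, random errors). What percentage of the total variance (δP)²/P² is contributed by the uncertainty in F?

11.1%

(δP/P)² = (1·δF/F)² + (-1·δA/A)²
  F term: (1×0.0323)² = 0.00104
  A term: (-1×0.0913)² = 0.00833
Total = 0.00937. Share from F = 0.00104/0.00937 = 0.111.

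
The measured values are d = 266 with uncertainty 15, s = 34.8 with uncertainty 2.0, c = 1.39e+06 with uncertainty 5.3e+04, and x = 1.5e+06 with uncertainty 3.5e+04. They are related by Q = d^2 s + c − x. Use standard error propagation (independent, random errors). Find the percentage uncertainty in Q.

13.5%

Let p = d^2·s = 2.46e+06. δp/p = √((2·δd/d)² + (1·δs/s)²) = √(0.0127 + 0.00330) = 0.127, so δp = 3.12e+05.
Q = p + c − x: δQ = √(δp² + δc² + δx²) = √(9.71e+10 + 2.81e+09 + 1.22e+09) = 3.18e+05
Q = 2.35e+06, so δQ/Q = 3.18e+05/2.35e+06 = 0.135.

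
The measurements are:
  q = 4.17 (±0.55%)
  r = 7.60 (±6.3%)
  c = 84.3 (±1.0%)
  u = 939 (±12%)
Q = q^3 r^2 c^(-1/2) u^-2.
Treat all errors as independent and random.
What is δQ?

0.000141

Since Q is a product/quotient, work with relative uncertainties:
  (3·δq/q)² = (3×0.00550)² = 0.000272;  (2·δr/r)² = (2×0.0630)² = 0.0159;  (−½·δc/c)² = (-0.5×0.0100)² = 2.5e-05;  (-2·δu/u)² = (-2×0.120)² = 0.0576
δQ/Q = √(0.0738) = 0.272
Q = 0.000517, so δQ = 0.272 × 0.000517 = 0.000141.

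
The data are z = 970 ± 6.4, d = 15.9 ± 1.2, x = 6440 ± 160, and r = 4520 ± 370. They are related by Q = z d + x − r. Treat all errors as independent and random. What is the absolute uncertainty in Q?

Let p = z·d = 15400. δp/p = √((1·δz/z)² + (1·δd/d)²) = √(4.35e-05 + 0.00570) = 0.0758, so δp = 1170.
Q = p + x − r: δQ = √(δp² + δx² + δr²) = √(1.37e+06 + 25600 + 1.37e+05) = 1240

1240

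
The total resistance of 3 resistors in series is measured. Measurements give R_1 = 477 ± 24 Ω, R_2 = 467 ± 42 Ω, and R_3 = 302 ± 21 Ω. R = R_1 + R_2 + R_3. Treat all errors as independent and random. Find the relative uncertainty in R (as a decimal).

0.0423

Sums and differences: (δR)² = Σ (cᵢ δxᵢ)².
  (δR_1)² = 576;  (δR_2)² = 1760;  (δR_3)² = 441
δR = √(2780) = 52.7 Ω
R = 1250 Ω, so δR/R = 52.7/1250 = 0.0423.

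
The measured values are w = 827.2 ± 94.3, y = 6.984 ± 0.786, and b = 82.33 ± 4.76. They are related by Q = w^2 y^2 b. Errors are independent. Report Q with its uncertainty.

(2.748 ± 0.895) × 10^9

Since Q is a product/quotient, work with relative uncertainties:
  (2·δw/w)² = (2×0.114)² = 0.0520;  (2·δy/y)² = (2×0.113)² = 0.0507;  (1·δb/b)² = (1×0.0578)² = 0.00334
δQ/Q = √(0.106) = 0.326
Q = 2.748e+09, so δQ = 0.326 × 2.748e+09 = 8.95e+08.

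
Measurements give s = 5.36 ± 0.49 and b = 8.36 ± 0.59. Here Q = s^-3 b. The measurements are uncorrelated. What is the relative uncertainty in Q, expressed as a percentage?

28.3%

For a monomial Q ∝ s^-3, b, fractional errors add in quadrature:
  (-3·δs/s)² = (-3×0.0914)² = 0.0752;  (1·δb/b)² = (1×0.0706)² = 0.00498
δQ/Q = √(0.0802) = 0.283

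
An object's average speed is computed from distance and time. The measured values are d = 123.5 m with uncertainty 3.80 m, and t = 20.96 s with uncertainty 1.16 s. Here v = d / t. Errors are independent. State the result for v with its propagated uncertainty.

Relative error in a monomial: (δv/v)² = Σ (nᵢ · δxᵢ/xᵢ)².
  (1·δd/d)² = (1×0.0308)² = 0.000947;  (-1·δt/t)² = (-1×0.0553)² = 0.00306
δv/v = √(0.00401) = 0.0633
v = 5.892 m/s, so δv = 0.0633 × 5.892 = 0.373 m/s.

5.892 ± 0.373 m/s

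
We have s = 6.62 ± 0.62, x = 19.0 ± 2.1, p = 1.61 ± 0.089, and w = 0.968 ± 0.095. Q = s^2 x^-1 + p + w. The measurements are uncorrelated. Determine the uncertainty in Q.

Let h = s^2·x^-1 = 2.31. δh/h = √((2·δs/s)² + (-1·δx/x)²) = √(0.0351 + 0.0122) = 0.217, so δh = 0.502.
Q = h + p + w: δQ = √(δh² + δp² + δw²) = √(0.252 + 0.00792 + 0.00903) = 0.518

0.518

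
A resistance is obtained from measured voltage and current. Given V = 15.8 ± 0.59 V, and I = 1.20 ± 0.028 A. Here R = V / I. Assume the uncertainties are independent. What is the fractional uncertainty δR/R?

0.0440

Products/powers → add relative errors in quadrature, weighted by exponent:
  (1·δV/V)² = (1×0.0373)² = 0.00139;  (-1·δI/I)² = (-1×0.0233)² = 0.000544
δR/R = √(0.00194) = 0.0440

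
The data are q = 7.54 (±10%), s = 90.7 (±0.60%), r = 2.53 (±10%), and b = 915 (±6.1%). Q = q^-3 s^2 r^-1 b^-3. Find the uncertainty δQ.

3.62e-09

Relative error in a monomial: (δQ/Q)² = Σ (nᵢ · δxᵢ/xᵢ)².
  (-3·δq/q)² = (-3×0.100)² = 0.0900;  (2·δs/s)² = (2×0.00600)² = 0.000144;  (-1·δr/r)² = (-1×0.100)² = 0.0100;  (-3·δb/b)² = (-3×0.0610)² = 0.0335
δQ/Q = √(0.134) = 0.366
Q = 9.9e-09, so δQ = 0.366 × 9.9e-09 = 3.62e-09.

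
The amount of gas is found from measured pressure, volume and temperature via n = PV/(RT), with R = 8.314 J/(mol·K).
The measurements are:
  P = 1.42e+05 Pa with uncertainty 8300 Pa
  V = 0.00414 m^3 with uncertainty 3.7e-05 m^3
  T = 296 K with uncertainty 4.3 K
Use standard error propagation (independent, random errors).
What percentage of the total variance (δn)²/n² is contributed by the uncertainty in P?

(δn/n)² = (1·δP/P)² + (1·δV/V)² + (-1·δT/T)²
  P term: (1×0.0585)² = 0.00342
  V term: (1×0.00894)² = 7.99e-05
  T term: (-1×0.0145)² = 0.000211
Total = 0.00371. Share from P = 0.00342/0.00371 = 0.922.

92.2%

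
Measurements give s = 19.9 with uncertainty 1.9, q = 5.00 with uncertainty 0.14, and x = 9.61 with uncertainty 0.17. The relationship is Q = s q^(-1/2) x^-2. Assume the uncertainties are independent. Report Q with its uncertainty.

0.0964 ± 0.00990

Products/powers → add relative errors in quadrature, weighted by exponent:
  (1·δs/s)² = (1×0.0955)² = 0.00912;  (−½·δq/q)² = (-0.5×0.0280)² = 0.000196;  (-2·δx/x)² = (-2×0.0177)² = 0.00125
δQ/Q = √(0.0106) = 0.103
Q = 0.0964, so δQ = 0.103 × 0.0964 = 0.00990.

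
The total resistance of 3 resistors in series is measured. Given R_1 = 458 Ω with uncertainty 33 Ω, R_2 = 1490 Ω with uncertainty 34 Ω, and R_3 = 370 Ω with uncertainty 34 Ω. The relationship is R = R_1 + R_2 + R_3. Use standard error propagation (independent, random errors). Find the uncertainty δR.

58.3 Ω

R is a linear combination, so absolute uncertainties add in quadrature:
  (δR_1)² = 1090;  (δR_2)² = 1160;  (δR_3)² = 1160
δR = √(3400) = 58.3 Ω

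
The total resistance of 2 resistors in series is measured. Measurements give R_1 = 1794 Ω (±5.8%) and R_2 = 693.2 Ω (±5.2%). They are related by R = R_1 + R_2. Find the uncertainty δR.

Absolute uncertainties add in quadrature for a linear combination:
  (δR_1)² = 10800;  (δR_2)² = 1300
δR = √(12100) = 110 Ω

110 Ω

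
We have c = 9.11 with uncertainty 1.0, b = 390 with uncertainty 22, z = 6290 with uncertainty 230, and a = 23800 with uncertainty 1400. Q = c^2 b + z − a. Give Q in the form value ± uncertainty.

Let p = c^2·b = 32400. δp/p = √((2·δc/c)² + (1·δb/b)²) = √(0.0482 + 0.00318) = 0.227, so δp = 7340.
Q = p + z − a: δQ = √(δp² + δz² + δa²) = √(5.38e+07 + 52900 + 1.96e+06) = 7470
Q = 14900.

14900 ± 7470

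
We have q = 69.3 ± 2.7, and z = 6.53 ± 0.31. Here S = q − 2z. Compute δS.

For a sum/difference, combine absolute errors in quadrature:
  (δq)² = 7.29;  (2·δz)² = 0.384
δS = √(7.67) = 2.77

2.77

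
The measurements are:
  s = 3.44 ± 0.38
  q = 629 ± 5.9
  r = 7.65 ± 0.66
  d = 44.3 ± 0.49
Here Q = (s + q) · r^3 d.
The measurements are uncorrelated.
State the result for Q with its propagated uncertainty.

Let u = s + q = 632. δu = √(δs² + δq²) = √(0.144 + 34.8) = 5.91, so δu/u = 0.00935.
Q is then a monomial in u, r, d:
δQ/Q = √((δu/u)² + (3·δr/r)² + (1·δd/d)²) = √(8.74e-05 + 0.0670 + 0.000122) = 0.259
Q = 1.25e+07, so δQ = 0.259 × 1.25e+07 = 3.25e+06.

(1.25 ± 0.325) × 10^7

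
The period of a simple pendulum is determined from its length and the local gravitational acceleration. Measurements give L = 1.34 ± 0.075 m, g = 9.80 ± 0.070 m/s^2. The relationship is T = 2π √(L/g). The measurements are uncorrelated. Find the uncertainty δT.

0.0655 s

Since T is a product/quotient, work with relative uncertainties:
  (½·δL/L)² = (0.5×0.0560)² = 0.000783;  (−½·δg/g)² = (-0.5×0.00714)² = 1.28e-05
δT/T = √(0.000796) = 0.0282
T = 2.32 s, so δT = 0.0282 × 2.32 = 0.0655 s.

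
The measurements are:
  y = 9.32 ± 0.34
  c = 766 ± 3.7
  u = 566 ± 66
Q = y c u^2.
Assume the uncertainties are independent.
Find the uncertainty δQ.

5.4e+08

Products/powers → add relative errors in quadrature, weighted by exponent:
  (1·δy/y)² = (1×0.0365)² = 0.00133;  (1·δc/c)² = (1×0.00483)² = 2.33e-05;  (2·δu/u)² = (2×0.117)² = 0.0544
δQ/Q = √(0.0557) = 0.236
Q = 2.29e+09, so δQ = 0.236 × 2.29e+09 = 5.4e+08.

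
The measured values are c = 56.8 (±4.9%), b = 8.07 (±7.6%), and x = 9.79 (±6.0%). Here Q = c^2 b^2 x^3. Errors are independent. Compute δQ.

Each factor contributes (exponent × relative error)² to (δQ/Q)²:
  (2·δc/c)² = (2×0.0490)² = 0.00960;  (2·δb/b)² = (2×0.0760)² = 0.0231;  (3·δx/x)² = (3×0.0600)² = 0.0324
δQ/Q = √(0.0651) = 0.255
Q = 1.97e+08, so δQ = 0.255 × 1.97e+08 = 5.03e+07.

5.03e+07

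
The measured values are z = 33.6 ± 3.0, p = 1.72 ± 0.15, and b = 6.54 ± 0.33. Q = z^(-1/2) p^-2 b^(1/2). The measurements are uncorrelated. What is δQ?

0.0271

Relative error in a monomial: (δQ/Q)² = Σ (nᵢ · δxᵢ/xᵢ)².
  (−½·δz/z)² = (-0.5×0.0893)² = 0.00199;  (-2·δp/p)² = (-2×0.0872)² = 0.0304;  (½·δb/b)² = (0.5×0.0505)² = 0.000637
δQ/Q = √(0.0331) = 0.182
Q = 0.149, so δQ = 0.182 × 0.149 = 0.0271.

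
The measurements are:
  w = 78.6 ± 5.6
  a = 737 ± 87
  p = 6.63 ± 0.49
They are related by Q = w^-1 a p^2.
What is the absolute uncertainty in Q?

Each factor contributes (exponent × relative error)² to (δQ/Q)²:
  (-1·δw/w)² = (-1×0.0712)² = 0.00508;  (1·δa/a)² = (1×0.118)² = 0.0139;  (2·δp/p)² = (2×0.0739)² = 0.0218
δQ/Q = √(0.0409) = 0.202
Q = 412, so δQ = 0.202 × 412 = 83.3.

83.3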